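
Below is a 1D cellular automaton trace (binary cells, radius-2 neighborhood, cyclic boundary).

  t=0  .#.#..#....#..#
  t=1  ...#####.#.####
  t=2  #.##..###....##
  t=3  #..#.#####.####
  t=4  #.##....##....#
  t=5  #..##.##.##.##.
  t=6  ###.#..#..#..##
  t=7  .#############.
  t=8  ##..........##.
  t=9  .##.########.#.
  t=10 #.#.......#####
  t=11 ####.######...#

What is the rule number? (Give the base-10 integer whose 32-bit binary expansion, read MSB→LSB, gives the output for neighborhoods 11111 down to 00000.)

  [31] ##### => .  t=1,i=5
  [30] ####. => #  t=1,i=6
  [29] ###.# => #  t=1,i=7
  [28] ###.. => #  t=1,i=14
  [27] ##.## => .  t=2,i=1
  [26] ##.#. => #  t=1,i=8
  [25] ##..# => .  t=2,i=4
  [24] ##... => #  t=1,i=0
  [23] #.### => .  t=1,i=11
  [22] #.##. => .  t=2,i=2
  [21] #.#.# => .  t=0,i=1
  [20] #.#.. => #  t=0,i=3
  [19] #..## => #  t=2,i=5
  [18] #..#. => #  t=0,i=5
  [17] #...# => .  t=1,i=1
  [16] #.... => .  t=0,i=8
  [15] .#### => .  t=1,i=4
  [14] .###. => #  t=2,i=7
  [13] .##.# => #  t=4,i=0
  [12] .##.. => #  t=2,i=3
  [11] .#.## => .  t=1,i=10
  [10] .#.#. => .  t=0,i=0
  [9] .#..# => #  t=0,i=4
  [8] .#... => #  t=0,i=7
  [7] ..### => #  t=1,i=3
  [6] ..##. => .  t=4,i=8
  [5] ..#.# => #  t=0,i=14
  [4] ..#.. => #  t=0,i=6
  [3] ...## => #  t=1,i=2
  [2] ...#. => .  t=0,i=10
  [1] ....# => #  t=0,i=9
  [0] ..... => #  t=8,i=4
  bits 01110101000111000111001110111011 = 1964798907

1964798907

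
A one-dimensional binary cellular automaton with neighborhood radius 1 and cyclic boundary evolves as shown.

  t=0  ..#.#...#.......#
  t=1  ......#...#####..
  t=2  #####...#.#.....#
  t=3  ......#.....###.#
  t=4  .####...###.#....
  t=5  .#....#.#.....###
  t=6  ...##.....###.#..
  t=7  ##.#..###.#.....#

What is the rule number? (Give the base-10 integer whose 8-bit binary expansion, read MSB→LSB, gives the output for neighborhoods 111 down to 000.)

9

  nb ###: next=.  (t=1,i=11, bit7=0)
  nb ##.: next=.  (t=1,i=14, bit6=0)
  nb #.#: next=.  (t=0,i=3, bit5=0)
  nb #..: next=.  (t=0,i=0, bit4=0)
  nb .##: next=#  (t=1,i=10, bit3=1)
  nb .#.: next=.  (t=0,i=2, bit2=0)
  nb ..#: next=.  (t=0,i=1, bit1=0)
  nb ...: next=#  (t=0,i=6, bit0=1)
  bits 00001001 = 9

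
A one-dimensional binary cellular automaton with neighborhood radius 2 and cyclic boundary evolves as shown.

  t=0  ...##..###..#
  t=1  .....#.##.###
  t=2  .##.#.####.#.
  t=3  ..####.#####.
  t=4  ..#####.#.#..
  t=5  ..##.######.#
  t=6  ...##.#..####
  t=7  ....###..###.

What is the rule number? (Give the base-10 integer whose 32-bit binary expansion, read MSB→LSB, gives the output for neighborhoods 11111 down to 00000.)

  [31] ##### => .  t=3,i=9
  [30] ####. => #  t=2,i=8
  [29] ###.# => #  t=2,i=9
  [28] ###.. => .  t=0,i=9
  [27] ##.## => #  t=1,i=9
  [26] ##.#. => #  t=2,i=3
  [25] ##..# => #  t=0,i=5
  [24] ##... => .  t=1,i=0
  [23] #.### => .  t=1,i=10
  [22] #.##. => #  t=1,i=7
  [21] #.#.# => #  t=2,i=4
  [20] #.#.. => #  t=2,i=11
  [19] #..## => .  t=0,i=6
  [18] #..#. => #  t=0,i=11
  [17] #...# => .  t=0,i=1
  [16] #.... => #  t=1,i=1
  [15] .#### => #  t=2,i=7
  [14] .###. => #  t=0,i=8
  [13] .##.# => #  t=1,i=8
  [12] .##.. => .  t=0,i=4
  [11] .#.## => #  t=1,i=6
  [10] .#.#. => #  t=4,i=9
  [9] .#..# => .  t=2,i=12
  [8] .#... => .  t=0,i=0
  [7] ..### => #  t=0,i=7
  [6] ..##. => .  t=0,i=3
  [5] ..#.# => .  t=1,i=5
  [4] ..#.. => #  t=0,i=12
  [3] ...## => .  t=0,i=2
  [2] ...#. => #  t=1,i=4
  [1] ....# => .  t=1,i=3
  [0] ..... => #  t=1,i=2
  bits 01101110011101011110110010010101 = 1853222037

1853222037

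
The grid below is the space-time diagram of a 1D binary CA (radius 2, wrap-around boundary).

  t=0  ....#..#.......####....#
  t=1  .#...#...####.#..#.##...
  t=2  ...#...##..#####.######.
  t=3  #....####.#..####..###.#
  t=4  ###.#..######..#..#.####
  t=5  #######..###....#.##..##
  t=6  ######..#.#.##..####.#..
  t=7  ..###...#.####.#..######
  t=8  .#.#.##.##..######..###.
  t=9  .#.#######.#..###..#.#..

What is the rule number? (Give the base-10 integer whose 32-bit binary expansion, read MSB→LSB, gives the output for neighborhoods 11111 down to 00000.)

3984292457

  ##### -> #   bit 31 = 1  t=2,i=13
  ####. -> #   bit 30 = 1  t=0,i=17
  ###.# -> #   bit 29 = 1  t=1,i=12
  ###.. -> .   bit 28 = 0  t=0,i=18
  ##.## -> #   bit 27 = 1  t=2,i=16
  ##.#. -> #   bit 26 = 1  t=1,i=13
  ##..# -> .   bit 25 = 0  t=2,i=9
  ##... -> #   bit 24 = 1  t=0,i=19
  #.### -> .   bit 23 = 0  t=2,i=17
  #.##. -> #   bit 22 = 1  t=1,i=19
  #.#.# -> #   bit 21 = 1  t=6,i=10
  #.#.. -> #   bit 20 = 1  t=1,i=14
  #..## -> #   bit 19 = 1  t=2,i=10
  #..#. -> .   bit 18 = 0  t=0,i=6
  #...# -> #   bit 17 = 1  t=1,i=3
  #.... -> #   bit 16 = 1  t=0,i=1
  .#### -> .   bit 15 = 0  t=0,i=16
  .###. -> #   bit 14 = 1  t=3,i=20
  .##.# -> #   bit 13 = 1  t=8,i=6
  .##.. -> #   bit 12 = 1  t=1,i=20
  .#.## -> #   bit 11 = 1  t=1,i=18
  .#.#. -> .   bit 10 = 0  t=6,i=9
  .#..# -> #   bit 9 = 1  t=0,i=5
  .#... -> .   bit 8 = 0  t=0,i=0
  ..### -> .   bit 7 = 0  t=0,i=15
  ..##. -> #   bit 6 = 1  t=2,i=7
  ..#.# -> #   bit 5 = 1  t=1,i=17
  ..#.. -> .   bit 4 = 0  t=0,i=4
  ...## -> #   bit 3 = 1  t=0,i=14
  ...#. -> .   bit 2 = 0  t=0,i=3
  ....# -> .   bit 1 = 0  t=0,i=2
  ..... -> #   bit 0 = 1  t=0,i=10
  bits 11101101011110110111101001101001 = 3984292457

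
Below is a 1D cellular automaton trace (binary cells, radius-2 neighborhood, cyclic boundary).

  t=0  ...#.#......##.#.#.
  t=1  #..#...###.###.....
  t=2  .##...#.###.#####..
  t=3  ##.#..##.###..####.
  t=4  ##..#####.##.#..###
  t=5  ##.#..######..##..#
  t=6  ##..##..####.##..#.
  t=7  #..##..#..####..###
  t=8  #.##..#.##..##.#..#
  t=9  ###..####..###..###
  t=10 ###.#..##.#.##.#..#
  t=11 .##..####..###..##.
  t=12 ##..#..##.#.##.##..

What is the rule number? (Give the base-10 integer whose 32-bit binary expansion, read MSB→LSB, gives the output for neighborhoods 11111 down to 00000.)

  ##### -> #   bit 31 = 1  t=2,i=14
  ####. -> #   bit 30 = 1  t=2,i=15
  ###.# -> #   bit 29 = 1  t=1,i=9
  ###.. -> #   bit 28 = 1  t=1,i=13
  ##.## -> #   bit 27 = 1  t=1,i=10
  ##.#. -> .   bit 26 = 0  t=0,i=14
  ##..# -> .   bit 25 = 0  t=3,i=12
  ##... -> #   bit 24 = 1  t=1,i=14
  #.### -> .   bit 23 = 0  t=1,i=11
  #.##. -> #   bit 22 = 1  t=3,i=0
  #.#.# -> .   bit 21 = 0  t=0,i=15
  #.#.. -> .   bit 20 = 0  t=0,i=5
  #..## -> #   bit 19 = 1  t=3,i=5
  #..#. -> #   bit 18 = 1  t=1,i=2
  #...# -> .   bit 17 = 0  t=1,i=5
  #.... -> #   bit 16 = 1  t=0,i=0
  .#### -> .   bit 15 = 0  t=2,i=13
  .###. -> #   bit 14 = 1  t=1,i=8
  .##.# -> #   bit 13 = 1  t=0,i=13
  .##.. -> .   bit 12 = 0  t=2,i=2
  .#.## -> #   bit 11 = 1  t=2,i=7
  .#.#. -> .   bit 10 = 0  t=0,i=4
  .#..# -> #   bit 9 = 1  t=1,i=1
  .#... -> .   bit 8 = 0  t=0,i=6
  ..### -> .   bit 7 = 0  t=1,i=7
  ..##. -> #   bit 6 = 1  t=0,i=12
  ..#.# -> #   bit 5 = 1  t=0,i=3
  ..#.. -> .   bit 4 = 0  t=1,i=0
  ...## -> #   bit 3 = 1  t=0,i=11
  ...#. -> .   bit 2 = 0  t=0,i=2
  ....# -> .   bit 1 = 0  t=0,i=1
  ..... -> #   bit 0 = 1  t=0,i=8
  bits 11111001010011010110101001101001 = 4182600297

4182600297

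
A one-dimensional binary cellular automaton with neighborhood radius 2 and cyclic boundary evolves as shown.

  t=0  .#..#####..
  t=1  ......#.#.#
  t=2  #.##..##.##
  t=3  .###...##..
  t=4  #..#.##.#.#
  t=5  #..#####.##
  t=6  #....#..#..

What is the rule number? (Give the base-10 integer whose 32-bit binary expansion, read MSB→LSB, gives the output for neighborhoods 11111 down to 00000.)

  #####|#  b31=1 t=0,i=6
  ####.|.  b30=0 t=0,i=7
  ###.#|.  b29=0 t=2,i=0
  ###..|#  b28=1 t=0,i=8
  ##.##|#  b27=1 t=2,i=1
  ##.#.|#  b26=1 t=4,i=7
  ##..#|.  b25=0 t=2,i=4
  ##...|.  b24=0 t=0,i=9
  #.###|.  b23=0 t=2,i=9
  #.##.|#  b22=1 t=2,i=2
  #.#.#|.  b21=0 t=1,i=8
  #.#..|#  b20=1 t=1,i=10
  #..##|.  b19=0 t=0,i=3
  #..#.|.  b18=0 t=4,i=2
  #...#|#  b17=1 t=0,i=10
  #....|.  b16=0 t=1,i=1
  .####|.  b15=0 t=0,i=5
  .###.|.  b14=0 t=2,i=10
  .##.#|#  b13=1 t=2,i=7
  .##..|#  b12=1 t=2,i=3
  .#.##|#  b11=1 t=4,i=4
  .#.#.|#  b10=1 t=1,i=7
  .#..#|.  b9=0 t=0,i=2
  .#...|#  b8=1 t=1,i=0
  ..###|.  b7=0 t=0,i=4
  ..##.|.  b6=0 t=2,i=6
  ..#.#|#  b5=1 t=1,i=6
  ..#..|.  b4=0 t=0,i=1
  ...##|#  b3=1 t=3,i=0
  ...#.|.  b2=0 t=0,i=0
  ....#|.  b1=0 t=1,i=4
  .....|#  b0=1 t=1,i=2
  bits 10011100010100100011110100101001 = 2622635305

2622635305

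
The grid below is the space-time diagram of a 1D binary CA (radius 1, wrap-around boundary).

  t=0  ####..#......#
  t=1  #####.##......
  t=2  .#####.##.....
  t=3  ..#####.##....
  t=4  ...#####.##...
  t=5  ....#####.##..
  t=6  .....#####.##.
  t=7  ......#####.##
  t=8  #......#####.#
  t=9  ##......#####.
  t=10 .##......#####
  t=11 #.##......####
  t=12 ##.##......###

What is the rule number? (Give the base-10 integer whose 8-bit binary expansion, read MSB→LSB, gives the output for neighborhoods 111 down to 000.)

244

  ###|#  b7=1 t=0,i=0
  ##.|#  b6=1 t=0,i=3
  #.#|#  b5=1 t=1,i=5
  #..|#  b4=1 t=0,i=4
  .##|.  b3=0 t=0,i=13
  .#.|#  b2=1 t=0,i=6
  ..#|.  b1=0 t=0,i=5
  ...|.  b0=0 t=0,i=8
  bits 11110100 = 244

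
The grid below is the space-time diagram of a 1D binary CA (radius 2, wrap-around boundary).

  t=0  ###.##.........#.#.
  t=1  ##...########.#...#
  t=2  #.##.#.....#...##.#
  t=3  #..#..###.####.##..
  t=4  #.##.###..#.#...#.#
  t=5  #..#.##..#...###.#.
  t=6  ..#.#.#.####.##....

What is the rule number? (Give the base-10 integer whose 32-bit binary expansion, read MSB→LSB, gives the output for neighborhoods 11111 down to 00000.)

1099921877

  #####|.  b31=0 t=1,i=7
  ####.|#  b30=1 t=1,i=11
  ###.#|.  b29=0 t=0,i=2
  ###..|.  b28=0 t=1,i=1
  ##.##|.  b27=0 t=0,i=3
  ##.#.|.  b26=0 t=1,i=13
  ##..#|.  b25=0 t=3,i=17
  ##...|#  b24=1 t=0,i=6
  #.###|#  b23=1 t=0,i=0
  #.##.|.  b22=0 t=0,i=4
  #.#.#|.  b21=0 t=0,i=17
  #.#..|.  b20=0 t=1,i=14
  #..##|#  b19=1 t=3,i=5
  #..#.|#  b18=1 t=3,i=2
  #...#|#  b17=1 t=1,i=3
  #....|#  b16=1 t=0,i=7
  .####|.  b15=0 t=1,i=6
  .###.|#  b14=1 t=0,i=1
  .##.#|#  b13=1 t=2,i=0
  .##..|#  b12=1 t=0,i=5
  .#.##|#  b11=1 t=0,i=18
  .#.#.|.  b10=0 t=0,i=16
  .#..#|.  b9=0 t=3,i=1
  .#...|#  b8=1 t=1,i=15
  ..###|#  b7=1 t=1,i=5
  ..##.|#  b6=1 t=2,i=15
  ..#.#|.  b5=0 t=0,i=15
  ..#..|#  b4=1 t=2,i=11
  ...##|.  b3=0 t=1,i=4
  ...#.|#  b2=1 t=0,i=14
  ....#|.  b1=0 t=0,i=13
  .....|#  b0=1 t=0,i=8
  bits 01000001100011110111100111010101 = 1099921877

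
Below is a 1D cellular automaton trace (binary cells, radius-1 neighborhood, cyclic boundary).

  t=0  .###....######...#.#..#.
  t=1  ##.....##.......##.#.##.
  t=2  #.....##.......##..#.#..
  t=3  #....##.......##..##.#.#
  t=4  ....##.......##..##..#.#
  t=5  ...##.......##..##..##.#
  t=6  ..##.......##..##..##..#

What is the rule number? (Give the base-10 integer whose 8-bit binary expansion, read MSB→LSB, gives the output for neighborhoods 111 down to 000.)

14

  nb ###: next=.  (t=0,i=2, bit7=0)
  nb ##.: next=.  (t=0,i=3, bit6=0)
  nb #.#: next=.  (t=0,i=18, bit5=0)
  nb #..: next=.  (t=0,i=4, bit4=0)
  nb .##: next=#  (t=0,i=1, bit3=1)
  nb .#.: next=#  (t=0,i=17, bit2=1)
  nb ..#: next=#  (t=0,i=0, bit1=1)
  nb ...: next=.  (t=0,i=5, bit0=0)
  bits 00001110 = 14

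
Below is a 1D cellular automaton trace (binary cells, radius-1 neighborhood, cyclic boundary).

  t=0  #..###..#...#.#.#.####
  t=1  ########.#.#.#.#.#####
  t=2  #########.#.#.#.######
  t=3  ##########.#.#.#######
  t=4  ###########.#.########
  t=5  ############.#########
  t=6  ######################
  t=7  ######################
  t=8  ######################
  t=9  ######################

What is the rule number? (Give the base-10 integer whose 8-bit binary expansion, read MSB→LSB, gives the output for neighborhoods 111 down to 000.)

  [7] ### => #  t=0,i=4
  [6] ##. => #  t=0,i=0
  [5] #.# => #  t=0,i=13
  [4] #.. => #  t=0,i=1
  [3] .## => #  t=0,i=3
  [2] .#. => .  t=0,i=8
  [1] ..# => #  t=0,i=2
  [0] ... => .  t=0,i=10
  bits 11111010 = 250

250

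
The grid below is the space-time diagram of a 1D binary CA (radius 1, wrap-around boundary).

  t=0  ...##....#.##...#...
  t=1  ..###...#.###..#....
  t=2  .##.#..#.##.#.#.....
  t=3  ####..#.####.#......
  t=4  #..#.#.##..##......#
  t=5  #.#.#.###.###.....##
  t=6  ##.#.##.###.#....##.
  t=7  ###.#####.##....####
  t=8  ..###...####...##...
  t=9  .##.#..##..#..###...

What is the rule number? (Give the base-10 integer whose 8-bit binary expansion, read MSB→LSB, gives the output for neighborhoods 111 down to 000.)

  nb ###: next=.  (t=1,i=3, bit7=0)
  nb ##.: next=#  (t=0,i=4, bit6=1)
  nb #.#: next=#  (t=0,i=10, bit5=1)
  nb #..: next=.  (t=0,i=5, bit4=0)
  nb .##: next=#  (t=0,i=3, bit3=1)
  nb .#.: next=.  (t=0,i=9, bit2=0)
  nb ..#: next=#  (t=0,i=2, bit1=1)
  nb ...: next=.  (t=0,i=0, bit0=0)
  bits 01101010 = 106

106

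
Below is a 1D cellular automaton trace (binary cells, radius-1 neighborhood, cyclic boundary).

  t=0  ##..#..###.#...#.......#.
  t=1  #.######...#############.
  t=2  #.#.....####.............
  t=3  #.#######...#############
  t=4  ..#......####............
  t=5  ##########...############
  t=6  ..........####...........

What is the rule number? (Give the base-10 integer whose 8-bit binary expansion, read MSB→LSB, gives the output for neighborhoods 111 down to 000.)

  ###|.  b7=0 t=0,i=8
  ##.|.  b6=0 t=0,i=1
  #.#|.  b5=0 t=0,i=10
  #..|#  b4=1 t=0,i=2
  .##|#  b3=1 t=0,i=0
  .#.|#  b2=1 t=0,i=4
  ..#|#  b1=1 t=0,i=3
  ...|#  b0=1 t=0,i=13
  bits 00011111 = 31

31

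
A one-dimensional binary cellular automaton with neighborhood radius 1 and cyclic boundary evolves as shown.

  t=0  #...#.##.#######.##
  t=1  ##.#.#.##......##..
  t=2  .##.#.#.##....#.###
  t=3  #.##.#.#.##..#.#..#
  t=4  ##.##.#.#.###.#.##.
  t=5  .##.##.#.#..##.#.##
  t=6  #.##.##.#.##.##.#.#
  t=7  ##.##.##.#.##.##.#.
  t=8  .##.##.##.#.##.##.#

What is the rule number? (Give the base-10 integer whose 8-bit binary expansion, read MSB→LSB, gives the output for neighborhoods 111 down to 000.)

  nb ###: next=.  (t=0,i=10, bit7=0)
  nb ##.: next=#  (t=0,i=0, bit6=1)
  nb #.#: next=#  (t=0,i=5, bit5=1)
  nb #..: next=#  (t=0,i=1, bit4=1)
  nb .##: next=.  (t=0,i=6, bit3=0)
  nb .#.: next=.  (t=0,i=4, bit2=0)
  nb ..#: next=#  (t=0,i=3, bit1=1)
  nb ...: next=.  (t=0,i=2, bit0=0)
  bits 01110010 = 114

114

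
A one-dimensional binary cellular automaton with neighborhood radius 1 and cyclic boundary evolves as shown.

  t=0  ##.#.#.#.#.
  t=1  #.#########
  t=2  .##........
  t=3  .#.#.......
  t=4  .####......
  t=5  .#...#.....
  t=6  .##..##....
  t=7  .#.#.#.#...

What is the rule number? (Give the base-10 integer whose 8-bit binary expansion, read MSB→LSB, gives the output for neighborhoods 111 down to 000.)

  nb ###: next=.  (t=1,i=3, bit7=0)
  nb ##.: next=.  (t=0,i=1, bit6=0)
  nb #.#: next=#  (t=0,i=2, bit5=1)
  nb #..: next=#  (t=2,i=3, bit4=1)
  nb .##: next=#  (t=0,i=0, bit3=1)
  nb .#.: next=#  (t=0,i=3, bit2=1)
  nb ..#: next=.  (t=2,i=0, bit1=0)
  nb ...: next=.  (t=2,i=4, bit0=0)
  bits 00111100 = 60

60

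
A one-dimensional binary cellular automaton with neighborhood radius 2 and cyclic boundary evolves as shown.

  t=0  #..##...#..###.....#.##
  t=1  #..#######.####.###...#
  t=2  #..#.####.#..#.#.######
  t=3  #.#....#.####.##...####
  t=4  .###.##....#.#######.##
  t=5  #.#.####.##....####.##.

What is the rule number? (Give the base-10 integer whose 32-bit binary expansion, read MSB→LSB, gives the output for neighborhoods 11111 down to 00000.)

  [31] ##### => #  t=1,i=5
  [30] ####. => #  t=1,i=8
  [29] ###.# => .  t=1,i=9
  [28] ###.. => #  t=0,i=0
  [27] ##.## => #  t=1,i=10
  [26] ##.#. => #  t=2,i=9
  [25] ##..# => .  t=0,i=1
  [24] ##... => #  t=0,i=5
  [23] #.### => .  t=0,i=21
  [22] #.##. => #  t=3,i=14
  [21] #.#.# => #  t=2,i=15
  [20] #.#.. => #  t=2,i=10
  [19] #..## => .  t=0,i=2
  [18] #..#. => #  t=2,i=2
  [17] #...# => #  t=0,i=6
  [16] #.... => .  t=0,i=15
  [15] .#### => .  t=1,i=4
  [14] .###. => #  t=0,i=12
  [13] .##.# => .  t=4,i=22
  [12] .##.. => #  t=0,i=4
  [11] .#.## => .  t=0,i=20
  [10] .#.#. => #  t=2,i=14
  [9] .#..# => #  t=0,i=9
  [8] .#... => #  t=3,i=3
  [7] ..### => #  t=0,i=11
  [6] ..##. => #  t=0,i=3
  [5] ..#.# => .  t=0,i=19
  [4] ..#.. => #  t=0,i=8
  [3] ...## => #  t=1,i=21
  [2] ...#. => #  t=0,i=7
  [1] ....# => #  t=0,i=17
  [0] ..... => #  t=0,i=16
  bits 11011101011101100101011111011111 = 3715520479

3715520479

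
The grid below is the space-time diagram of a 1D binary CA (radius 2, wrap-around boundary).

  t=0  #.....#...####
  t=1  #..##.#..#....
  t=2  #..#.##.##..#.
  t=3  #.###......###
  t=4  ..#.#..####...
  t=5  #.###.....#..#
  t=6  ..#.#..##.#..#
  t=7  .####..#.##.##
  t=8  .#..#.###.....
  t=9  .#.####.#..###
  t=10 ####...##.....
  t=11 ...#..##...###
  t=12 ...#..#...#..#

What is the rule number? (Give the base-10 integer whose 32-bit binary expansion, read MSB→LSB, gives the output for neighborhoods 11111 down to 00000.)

347343995

  [31] ##### => .  t=0,i=12
  [30] ####. => .  t=0,i=13
  [29] ###.# => .  t=3,i=0
  [28] ###.. => #  t=0,i=0
  [27] ##.## => .  t=2,i=7
  [26] ##.#. => #  t=1,i=5
  [25] ##..# => .  t=2,i=10
  [24] ##... => .  t=0,i=1
  [23] #.### => #  t=3,i=2
  [22] #.##. => .  t=2,i=5
  [21] #.#.# => #  t=9,i=1
  [20] #.#.. => #  t=1,i=6
  [19] #..## => .  t=1,i=2
  [18] #..#. => #  t=1,i=8
  [17] #...# => .  t=0,i=8
  [16] #.... => .  t=0,i=2
  [15] .#### => .  t=0,i=11
  [14] .###. => .  t=3,i=3
  [13] .##.# => .  t=1,i=4
  [12] .##.. => .  t=2,i=9
  [11] .#.## => #  t=2,i=4
  [10] .#.#. => #  t=2,i=13
  [9] .#..# => .  t=1,i=1
  [8] .#... => .  t=0,i=7
  [7] ..### => .  t=0,i=10
  [6] ..##. => #  t=1,i=3
  [5] ..#.# => #  t=2,i=3
  [4] ..#.. => #  t=0,i=6
  [3] ...## => #  t=0,i=9
  [2] ...#. => .  t=0,i=5
  [1] ....# => #  t=0,i=4
  [0] ..... => #  t=0,i=3
  bits 00010100101101000000110001111011 = 347343995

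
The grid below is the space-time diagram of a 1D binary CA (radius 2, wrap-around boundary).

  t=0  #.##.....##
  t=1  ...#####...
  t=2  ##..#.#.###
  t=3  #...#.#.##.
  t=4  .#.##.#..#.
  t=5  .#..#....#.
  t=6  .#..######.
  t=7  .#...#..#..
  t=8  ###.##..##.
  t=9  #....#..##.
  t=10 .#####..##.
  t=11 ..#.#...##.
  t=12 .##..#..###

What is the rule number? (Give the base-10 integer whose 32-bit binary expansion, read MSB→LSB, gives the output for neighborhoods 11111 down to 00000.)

  [31] ##### => .  t=1,i=5
  [30] ####. => #  t=1,i=6
  [29] ###.# => .  t=0,i=0
  [28] ###.. => .  t=1,i=7
  [27] ##.## => .  t=0,i=1
  [26] ##.#. => .  t=3,i=10
  [25] ##..# => .  t=2,i=2
  [24] ##... => #  t=0,i=4
  [23] #.### => #  t=2,i=8
  [22] #.##. => .  t=0,i=2
  [21] #.#.# => #  t=2,i=6
  [20] #.#.. => .  t=3,i=0
  [19] #..## => .  t=6,i=3
  [18] #..#. => .  t=2,i=3
  [17] #...# => .  t=3,i=2
  [16] #.... => #  t=0,i=5
  [15] .#### => #  t=1,i=4
  [14] .###. => .  t=0,i=10
  [13] .##.# => #  t=3,i=9
  [12] .##.. => #  t=0,i=3
  [11] .#.## => .  t=2,i=7
  [10] .#.#. => .  t=2,i=5
  [9] .#..# => .  t=4,i=7
  [8] .#... => #  t=3,i=1
  [7] ..### => .  t=0,i=9
  [6] ..##. => #  t=8,i=8
  [5] ..#.# => #  t=2,i=4
  [4] ..#.. => #  t=4,i=9
  [3] ...## => .  t=0,i=8
  [2] ...#. => #  t=3,i=3
  [1] ....# => #  t=0,i=7
  [0] ..... => #  t=0,i=6
  bits 01000001101000011011000101110111 = 1101115767

1101115767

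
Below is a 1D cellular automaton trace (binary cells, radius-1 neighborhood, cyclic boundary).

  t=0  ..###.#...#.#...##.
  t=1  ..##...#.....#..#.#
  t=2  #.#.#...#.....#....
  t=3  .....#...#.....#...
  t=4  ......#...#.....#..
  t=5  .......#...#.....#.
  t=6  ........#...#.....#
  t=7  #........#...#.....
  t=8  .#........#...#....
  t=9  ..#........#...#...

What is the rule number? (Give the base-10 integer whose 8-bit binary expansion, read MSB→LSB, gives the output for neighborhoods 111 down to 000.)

  ###|#  b7=1 t=0,i=3
  ##.|.  b6=0 t=0,i=4
  #.#|.  b5=0 t=0,i=5
  #..|#  b4=1 t=0,i=7
  .##|#  b3=1 t=0,i=2
  .#.|.  b2=0 t=0,i=6
  ..#|.  b1=0 t=0,i=1
  ...|.  b0=0 t=0,i=0
  bits 10011000 = 152

152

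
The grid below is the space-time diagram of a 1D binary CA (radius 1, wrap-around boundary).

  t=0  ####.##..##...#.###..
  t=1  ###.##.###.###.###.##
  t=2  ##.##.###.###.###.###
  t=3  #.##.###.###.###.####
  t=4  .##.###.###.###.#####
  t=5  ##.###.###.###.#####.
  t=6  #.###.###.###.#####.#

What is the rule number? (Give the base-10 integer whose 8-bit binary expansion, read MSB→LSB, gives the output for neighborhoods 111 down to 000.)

  ### -> #   bit 7 = 1  t=0,i=1
  ##. -> .   bit 6 = 0  t=0,i=3
  #.# -> #   bit 5 = 1  t=0,i=4
  #.. -> #   bit 4 = 1  t=0,i=7
  .## -> #   bit 3 = 1  t=0,i=0
  .#. -> .   bit 2 = 0  t=0,i=14
  ..# -> #   bit 1 = 1  t=0,i=8
  ... -> #   bit 0 = 1  t=0,i=12
  bits 10111011 = 187

187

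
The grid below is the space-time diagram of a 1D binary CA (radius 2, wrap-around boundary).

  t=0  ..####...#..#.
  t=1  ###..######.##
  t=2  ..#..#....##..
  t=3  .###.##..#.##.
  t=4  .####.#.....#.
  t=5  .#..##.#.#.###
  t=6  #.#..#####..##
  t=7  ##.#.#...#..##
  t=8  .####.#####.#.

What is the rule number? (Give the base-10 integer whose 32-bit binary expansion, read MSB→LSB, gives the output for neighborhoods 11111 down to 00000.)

1025669021

  ##### -> .   bit 31 = 0  t=1,i=0
  ####. -> .   bit 30 = 0  t=0,i=4
  ###.# -> #   bit 29 = 1  t=1,i=10
  ###.. -> #   bit 28 = 1  t=0,i=5
  ##.## -> #   bit 27 = 1  t=1,i=11
  ##.#. -> #   bit 26 = 1  t=4,i=5
  ##..# -> .   bit 25 = 0  t=1,i=3
  ##... -> #   bit 24 = 1  t=0,i=6
  #.### -> .   bit 23 = 0  t=1,i=12
  #.##. -> .   bit 22 = 0  t=3,i=5
  #.#.# -> #   bit 21 = 1  t=5,i=7
  #.#.. -> .   bit 20 = 0  t=4,i=6
  #..## -> .   bit 19 = 0  t=1,i=4
  #..#. -> .   bit 18 = 0  t=0,i=11
  #...# -> #   bit 17 = 1  t=0,i=0
  #.... -> .   bit 16 = 0  t=2,i=7
  .#### -> .   bit 15 = 0  t=0,i=3
  .###. -> #   bit 14 = 1  t=3,i=2
  .##.# -> #   bit 13 = 1  t=5,i=5
  .##.. -> #   bit 12 = 1  t=2,i=11
  .#.## -> .   bit 11 = 0  t=3,i=10
  .#.#. -> #   bit 10 = 1  t=5,i=8
  .#..# -> #   bit 9 = 1  t=0,i=10
  .#... -> #   bit 8 = 1  t=0,i=13
  ..### -> #   bit 7 = 1  t=0,i=2
  ..##. -> .   bit 6 = 0  t=2,i=10
  ..#.# -> .   bit 5 = 0  t=3,i=9
  ..#.. -> #   bit 4 = 1  t=0,i=9
  ...## -> #   bit 3 = 1  t=0,i=1
  ...#. -> #   bit 2 = 1  t=0,i=8
  ....# -> .   bit 1 = 0  t=2,i=0
  ..... -> #   bit 0 = 1  t=4,i=9
  bits 00111101001000100111011110011101 = 1025669021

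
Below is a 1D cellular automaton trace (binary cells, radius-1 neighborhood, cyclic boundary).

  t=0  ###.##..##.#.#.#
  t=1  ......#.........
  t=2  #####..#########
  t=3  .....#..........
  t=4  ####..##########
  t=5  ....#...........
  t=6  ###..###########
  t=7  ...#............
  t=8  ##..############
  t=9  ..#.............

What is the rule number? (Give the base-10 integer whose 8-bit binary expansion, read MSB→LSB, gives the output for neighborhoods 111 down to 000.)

17

  nb ###: next=.  (t=0,i=0, bit7=0)
  nb ##.: next=.  (t=0,i=2, bit6=0)
  nb #.#: next=.  (t=0,i=3, bit5=0)
  nb #..: next=#  (t=0,i=6, bit4=1)
  nb .##: next=.  (t=0,i=4, bit3=0)
  nb .#.: next=.  (t=0,i=11, bit2=0)
  nb ..#: next=.  (t=0,i=7, bit1=0)
  nb ...: next=#  (t=1,i=0, bit0=1)
  bits 00010001 = 17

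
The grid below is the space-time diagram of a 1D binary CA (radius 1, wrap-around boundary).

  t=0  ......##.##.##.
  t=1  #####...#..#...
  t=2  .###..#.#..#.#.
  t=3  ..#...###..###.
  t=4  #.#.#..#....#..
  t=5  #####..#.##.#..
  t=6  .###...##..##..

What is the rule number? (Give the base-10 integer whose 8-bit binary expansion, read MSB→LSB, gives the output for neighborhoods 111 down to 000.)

165

  ###|#  b7=1 t=1,i=1
  ##.|.  b6=0 t=0,i=7
  #.#|#  b5=1 t=0,i=8
  #..|.  b4=0 t=0,i=14
  .##|.  b3=0 t=0,i=6
  .#.|#  b2=1 t=1,i=8
  ..#|.  b1=0 t=0,i=5
  ...|#  b0=1 t=0,i=0
  bits 10100101 = 165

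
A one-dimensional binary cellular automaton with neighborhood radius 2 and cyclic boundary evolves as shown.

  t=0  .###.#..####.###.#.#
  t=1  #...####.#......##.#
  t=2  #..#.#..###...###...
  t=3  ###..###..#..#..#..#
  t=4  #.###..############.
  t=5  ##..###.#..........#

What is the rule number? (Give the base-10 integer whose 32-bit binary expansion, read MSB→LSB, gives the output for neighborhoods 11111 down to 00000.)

  #####|.  b31=0 t=4,i=9
  ####.|.  b30=0 t=0,i=10
  ###.#|.  b29=0 t=0,i=3
  ###..|#  b28=1 t=2,i=10
  ##.##|.  b27=0 t=0,i=12
  ##.#.|#  b26=1 t=0,i=4
  ##..#|#  b25=1 t=3,i=3
  ##...|.  b24=0 t=1,i=1
  #.###|.  b23=0 t=0,i=1
  #.##.|.  b22=0 t=1,i=19
  #.#.#|#  b21=1 t=0,i=17
  #.#..|#  b20=1 t=0,i=5
  #..##|#  b19=1 t=0,i=7
  #..#.|#  b18=1 t=2,i=2
  #...#|.  b17=0 t=1,i=2
  #....|.  b16=0 t=1,i=11
  .####|#  b15=1 t=0,i=9
  .###.|.  b14=0 t=0,i=2
  .##.#|.  b13=0 t=1,i=17
  .##..|#  b12=1 t=1,i=0
  .#.##|#  b11=1 t=0,i=0
  .#.#.|.  b10=0 t=0,i=18
  .#..#|#  b9=1 t=0,i=6
  .#...|#  b8=1 t=1,i=10
  ..###|.  b7=0 t=0,i=8
  ..##.|#  b6=1 t=1,i=16
  ..#.#|.  b5=0 t=2,i=3
  ..#..|#  b4=1 t=2,i=0
  ...##|#  b3=1 t=1,i=3
  ...#.|#  b2=1 t=2,i=19
  ....#|#  b1=1 t=1,i=14
  .....|.  b0=0 t=1,i=12
  bits 00010110001111001001101101011110 = 373070686

373070686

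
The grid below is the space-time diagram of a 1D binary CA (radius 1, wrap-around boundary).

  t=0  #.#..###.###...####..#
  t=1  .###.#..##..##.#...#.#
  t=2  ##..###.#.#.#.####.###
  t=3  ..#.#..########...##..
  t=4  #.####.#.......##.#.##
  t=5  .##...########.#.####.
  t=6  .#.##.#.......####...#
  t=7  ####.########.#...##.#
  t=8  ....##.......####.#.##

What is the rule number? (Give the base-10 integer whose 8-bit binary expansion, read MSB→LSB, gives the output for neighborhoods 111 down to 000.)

61

  ### -> .   bit 7 = 0  t=0,i=6
  ##. -> .   bit 6 = 0  t=0,i=0
  #.# -> #   bit 5 = 1  t=0,i=1
  #.. -> #   bit 4 = 1  t=0,i=3
  .## -> #   bit 3 = 1  t=0,i=5
  .#. -> #   bit 2 = 1  t=0,i=2
  ..# -> .   bit 1 = 0  t=0,i=4
  ... -> #   bit 0 = 1  t=0,i=13
  bits 00111101 = 61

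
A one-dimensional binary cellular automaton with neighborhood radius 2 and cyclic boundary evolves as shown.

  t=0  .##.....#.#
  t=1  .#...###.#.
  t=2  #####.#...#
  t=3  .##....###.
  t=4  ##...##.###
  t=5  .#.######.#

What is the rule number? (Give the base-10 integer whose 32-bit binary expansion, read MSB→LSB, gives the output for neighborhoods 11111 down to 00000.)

2597218143

  [31] ##### => #  t=2,i=1
  [30] ####. => .  t=2,i=3
  [29] ###.# => .  t=1,i=7
  [28] ###.. => #  t=3,i=9
  [27] ##.## => #  t=4,i=7
  [26] ##.#. => .  t=1,i=8
  [25] ##..# => #  t=3,i=10
  [24] ##... => .  t=0,i=3
  [23] #.### => #  t=4,i=8
  [22] #.##. => #  t=0,i=1
  [21] #.#.# => .  t=0,i=10
  [20] #.#.. => .  t=1,i=9
  [19] #..## => #  t=3,i=0
  [18] #..#. => #  t=1,i=0
  [17] #...# => #  t=1,i=3
  [16] #.... => .  t=0,i=4
  [15] .#### => .  t=2,i=0
  [14] .###. => #  t=1,i=6
  [13] .##.# => #  t=4,i=6
  [12] .##.. => .  t=0,i=2
  [11] .#.## => .  t=0,i=0
  [10] .#.#. => #  t=0,i=9
  [9] .#..# => #  t=1,i=10
  [8] .#... => #  t=1,i=2
  [7] ..### => .  t=1,i=5
  [6] ..##. => #  t=3,i=1
  [5] ..#.# => .  t=0,i=8
  [4] ..#.. => #  t=1,i=1
  [3] ...## => #  t=1,i=4
  [2] ...#. => #  t=0,i=7
  [1] ....# => #  t=0,i=6
  [0] ..... => #  t=0,i=5
  bits 10011010110011100110011101011111 = 2597218143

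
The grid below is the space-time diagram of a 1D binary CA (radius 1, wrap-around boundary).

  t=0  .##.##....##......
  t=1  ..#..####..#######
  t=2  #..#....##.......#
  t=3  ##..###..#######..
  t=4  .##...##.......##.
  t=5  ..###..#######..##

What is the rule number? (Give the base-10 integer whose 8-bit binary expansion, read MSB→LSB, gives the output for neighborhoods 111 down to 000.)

81

  ### -> .   bit 7 = 0  t=1,i=6
  ##. -> #   bit 6 = 1  t=0,i=2
  #.# -> .   bit 5 = 0  t=0,i=3
  #.. -> #   bit 4 = 1  t=0,i=6
  .## -> .   bit 3 = 0  t=0,i=1
  .#. -> .   bit 2 = 0  t=1,i=2
  ..# -> .   bit 1 = 0  t=0,i=0
  ... -> #   bit 0 = 1  t=0,i=7
  bits 01010001 = 81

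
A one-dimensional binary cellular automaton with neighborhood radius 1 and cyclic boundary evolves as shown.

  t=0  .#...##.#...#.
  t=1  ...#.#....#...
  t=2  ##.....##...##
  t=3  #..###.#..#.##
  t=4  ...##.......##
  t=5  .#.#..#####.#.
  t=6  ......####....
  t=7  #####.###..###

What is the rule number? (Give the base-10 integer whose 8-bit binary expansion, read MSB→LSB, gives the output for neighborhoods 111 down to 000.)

  ###|#  b7=1 t=2,i=0
  ##.|.  b6=0 t=0,i=6
  #.#|.  b5=0 t=0,i=7
  #..|.  b4=0 t=0,i=2
  .##|#  b3=1 t=0,i=5
  .#.|.  b2=0 t=0,i=1
  ..#|.  b1=0 t=0,i=0
  ...|#  b0=1 t=0,i=3
  bits 10001001 = 137

137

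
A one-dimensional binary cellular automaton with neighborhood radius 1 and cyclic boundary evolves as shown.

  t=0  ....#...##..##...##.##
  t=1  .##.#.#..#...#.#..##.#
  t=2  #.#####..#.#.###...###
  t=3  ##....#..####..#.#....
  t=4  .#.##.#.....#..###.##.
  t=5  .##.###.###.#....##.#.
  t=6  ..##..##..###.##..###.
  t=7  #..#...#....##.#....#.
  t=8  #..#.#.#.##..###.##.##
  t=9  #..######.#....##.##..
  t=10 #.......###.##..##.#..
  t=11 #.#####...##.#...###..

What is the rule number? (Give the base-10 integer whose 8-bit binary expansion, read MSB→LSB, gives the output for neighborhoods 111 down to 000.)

  [7] ### => .  t=2,i=3
  [6] ##. => #  t=0,i=9
  [5] #.# => #  t=0,i=19
  [4] #.. => .  t=0,i=0
  [3] .## => .  t=0,i=8
  [2] .#. => #  t=0,i=4
  [1] ..# => .  t=0,i=3
  [0] ... => #  t=0,i=1
  bits 01100101 = 101

101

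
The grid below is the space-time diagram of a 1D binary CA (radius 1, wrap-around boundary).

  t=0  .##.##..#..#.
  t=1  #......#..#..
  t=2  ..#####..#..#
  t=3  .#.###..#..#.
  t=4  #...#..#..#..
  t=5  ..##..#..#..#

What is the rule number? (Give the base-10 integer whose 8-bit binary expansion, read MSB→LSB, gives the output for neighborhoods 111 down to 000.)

131

  [7] ### => #  t=2,i=3
  [6] ##. => .  t=0,i=2
  [5] #.# => .  t=0,i=3
  [4] #.. => .  t=0,i=6
  [3] .## => .  t=0,i=1
  [2] .#. => .  t=0,i=8
  [1] ..# => #  t=0,i=0
  [0] ... => #  t=1,i=2
  bits 10000011 = 131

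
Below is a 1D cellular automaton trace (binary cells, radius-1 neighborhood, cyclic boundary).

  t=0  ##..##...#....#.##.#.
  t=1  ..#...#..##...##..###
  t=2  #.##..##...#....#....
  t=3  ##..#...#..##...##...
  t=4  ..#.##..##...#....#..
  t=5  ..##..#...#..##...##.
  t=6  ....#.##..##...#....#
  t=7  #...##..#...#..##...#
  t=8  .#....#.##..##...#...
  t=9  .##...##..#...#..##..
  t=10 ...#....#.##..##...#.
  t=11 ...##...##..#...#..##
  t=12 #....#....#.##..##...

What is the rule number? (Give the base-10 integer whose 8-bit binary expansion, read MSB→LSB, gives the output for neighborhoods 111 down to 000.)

  [7] ### => .  t=1,i=19
  [6] ##. => .  t=0,i=1
  [5] #.# => #  t=0,i=15
  [4] #.. => #  t=0,i=2
  [3] .## => .  t=0,i=0
  [2] .#. => #  t=0,i=9
  [1] ..# => .  t=0,i=3
  [0] ... => .  t=0,i=7
  bits 00110100 = 52

52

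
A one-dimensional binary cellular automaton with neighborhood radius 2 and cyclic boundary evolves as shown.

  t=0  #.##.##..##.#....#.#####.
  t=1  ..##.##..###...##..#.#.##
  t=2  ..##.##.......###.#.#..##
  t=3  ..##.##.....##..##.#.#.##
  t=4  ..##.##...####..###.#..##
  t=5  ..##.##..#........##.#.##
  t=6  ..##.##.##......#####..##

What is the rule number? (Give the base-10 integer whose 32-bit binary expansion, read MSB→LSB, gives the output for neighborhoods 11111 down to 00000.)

  ##### -> #   bit 31 = 1  t=0,i=21
  ####. -> .   bit 30 = 0  t=0,i=22
  ###.# -> #   bit 29 = 1  t=0,i=23
  ###.. -> .   bit 28 = 0  t=1,i=11
  ##.## -> .   bit 27 = 0  t=0,i=4
  ##.#. -> #   bit 26 = 1  t=0,i=11
  ##..# -> .   bit 25 = 0  t=0,i=7
  ##... -> .   bit 24 = 0  t=1,i=12
  #.### -> #   bit 23 = 1  t=0,i=19
  #.##. -> #   bit 22 = 1  t=0,i=2
  #.#.# -> .   bit 21 = 0  t=0,i=0
  #.#.. -> .   bit 20 = 0  t=0,i=12
  #..## -> .   bit 19 = 0  t=0,i=8
  #..#. -> #   bit 18 = 1  t=1,i=18
  #...# -> .   bit 17 = 0  t=1,i=13
  #.... -> .   bit 16 = 0  t=0,i=14
  .#### -> .   bit 15 = 0  t=0,i=20
  .###. -> .   bit 14 = 0  t=1,i=10
  .##.# -> #   bit 13 = 1  t=0,i=3
  .##.. -> #   bit 12 = 1  t=0,i=6
  .#.## -> .   bit 11 = 0  t=0,i=1
  .#.#. -> #   bit 10 = 1  t=1,i=20
  .#..# -> #   bit 9 = 1  t=2,i=21
  .#... -> .   bit 8 = 0  t=0,i=13
  ..### -> .   bit 7 = 0  t=1,i=9
  ..##. -> #   bit 6 = 1  t=0,i=9
  ..#.# -> .   bit 5 = 0  t=0,i=17
  ..#.. -> #   bit 4 = 1  t=5,i=9
  ...## -> #   bit 3 = 1  t=1,i=14
  ...#. -> #   bit 2 = 1  t=0,i=16
  ....# -> #   bit 1 = 1  t=0,i=15
  ..... -> .   bit 0 = 0  t=2,i=9
  bits 10100100110001000011011001011110 = 2764322398

2764322398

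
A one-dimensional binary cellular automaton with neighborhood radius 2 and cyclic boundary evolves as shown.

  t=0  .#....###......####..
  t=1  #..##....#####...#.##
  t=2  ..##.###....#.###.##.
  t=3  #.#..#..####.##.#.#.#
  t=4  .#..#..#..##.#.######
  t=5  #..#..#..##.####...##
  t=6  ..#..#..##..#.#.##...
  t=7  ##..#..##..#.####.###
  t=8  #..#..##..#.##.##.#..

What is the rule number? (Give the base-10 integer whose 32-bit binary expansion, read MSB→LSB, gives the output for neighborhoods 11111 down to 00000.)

1710165063

  nb #####: next=.  (t=1,i=11, bit31=0)
  nb ####.: next=#  (t=0,i=17, bit30=1)
  nb ###.#: next=#  (t=2,i=16, bit29=1)
  nb ###..: next=.  (t=0,i=8, bit28=0)
  nb ##.##: next=.  (t=2,i=4, bit27=0)
  nb ##.#.: next=#  (t=3,i=1, bit26=1)
  nb ##..#: next=.  (t=1,i=1, bit25=0)
  nb ##...: next=#  (t=0,i=9, bit24=1)
  nb #.###: next=#  (t=1,i=19, bit23=1)
  nb #.##.: next=#  (t=2,i=18, bit22=1)
  nb #.#.#: next=#  (t=3,i=16, bit21=1)
  nb #.#..: next=.  (t=3,i=2, bit20=0)
  nb #..##: next=#  (t=1,i=2, bit19=1)
  nb #..#.: next=#  (t=3,i=4, bit18=1)
  nb #...#: next=#  (t=0,i=20, bit17=1)
  nb #....: next=#  (t=0,i=3, bit16=1)
  nb .####: next=.  (t=0,i=16, bit15=0)
  nb .###.: next=.  (t=0,i=7, bit14=0)
  nb .##.#: next=.  (t=2,i=3, bit13=0)
  nb .##..: next=.  (t=1,i=4, bit12=0)
  nb .#.##: next=#  (t=1,i=18, bit11=1)
  nb .#.#.: next=#  (t=3,i=17, bit10=1)
  nb .#..#: next=.  (t=3,i=3, bit9=0)
  nb .#...: next=.  (t=0,i=2, bit8=0)
  nb ..###: next=.  (t=0,i=6, bit7=0)
  nb ..##.: next=#  (t=1,i=3, bit6=1)
  nb ..#.#: next=.  (t=1,i=17, bit5=0)
  nb ..#..: next=.  (t=0,i=1, bit4=0)
  nb ...##: next=.  (t=0,i=5, bit3=0)
  nb ...#.: next=#  (t=0,i=0, bit2=1)
  nb ....#: next=#  (t=0,i=4, bit1=1)
  nb .....: next=#  (t=0,i=11, bit0=1)
  bits 01100101111011110000110001000111 = 1710165063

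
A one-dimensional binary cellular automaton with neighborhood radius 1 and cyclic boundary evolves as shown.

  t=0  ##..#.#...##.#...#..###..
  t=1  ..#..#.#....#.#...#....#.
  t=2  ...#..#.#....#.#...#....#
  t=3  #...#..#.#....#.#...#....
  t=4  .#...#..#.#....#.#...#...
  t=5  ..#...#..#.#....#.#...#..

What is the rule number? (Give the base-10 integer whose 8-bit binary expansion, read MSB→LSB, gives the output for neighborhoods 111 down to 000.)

  [7] ### => .  t=0,i=21
  [6] ##. => .  t=0,i=1
  [5] #.# => #  t=0,i=5
  [4] #.. => #  t=0,i=2
  [3] .## => .  t=0,i=0
  [2] .#. => .  t=0,i=4
  [1] ..# => .  t=0,i=3
  [0] ... => .  t=0,i=8
  bits 00110000 = 48

48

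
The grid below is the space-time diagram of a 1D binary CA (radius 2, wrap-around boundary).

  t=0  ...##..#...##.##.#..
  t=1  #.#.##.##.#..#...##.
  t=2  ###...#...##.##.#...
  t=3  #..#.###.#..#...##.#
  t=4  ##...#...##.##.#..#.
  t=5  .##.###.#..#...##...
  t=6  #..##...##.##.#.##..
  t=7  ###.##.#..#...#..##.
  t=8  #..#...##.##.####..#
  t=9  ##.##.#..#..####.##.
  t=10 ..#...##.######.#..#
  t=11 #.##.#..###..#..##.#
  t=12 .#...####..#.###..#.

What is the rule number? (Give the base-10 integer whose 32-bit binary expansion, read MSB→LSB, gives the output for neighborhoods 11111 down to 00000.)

  [31] ##### => .  t=10,i=11
  [30] ####. => #  t=8,i=15
  [29] ###.# => .  t=3,i=7
  [28] ###.. => .  t=2,i=2
  [27] ##.## => #  t=0,i=13
  [26] ##.#. => .  t=0,i=16
  [25] ##..# => #  t=0,i=5
  [24] ##... => #  t=2,i=3
  [23] #.### => #  t=3,i=5
  [22] #.##. => .  t=0,i=14
  [21] #.#.# => #  t=1,i=0
  [20] #.#.. => #  t=0,i=17
  [19] #..## => #  t=6,i=2
  [18] #..#. => .  t=0,i=6
  [17] #...# => .  t=0,i=9
  [16] #.... => .  t=0,i=19
  [15] .#### => #  t=8,i=14
  [14] .###. => .  t=2,i=1
  [13] .##.# => .  t=0,i=12
  [12] .##.. => #  t=0,i=4
  [11] .#.## => .  t=1,i=3
  [10] .#.#. => #  t=1,i=1
  [9] .#..# => #  t=1,i=11
  [8] .#... => #  t=0,i=8
  [7] ..### => #  t=2,i=0
  [6] ..##. => .  t=0,i=3
  [5] ..#.# => .  t=3,i=3
  [4] ..#.. => #  t=0,i=7
  [3] ...## => #  t=0,i=2
  [2] ...#. => #  t=2,i=5
  [1] ....# => .  t=0,i=1
  [0] ..... => #  t=0,i=0
  bits 01001011101110001001011110011101 = 1270388637

1270388637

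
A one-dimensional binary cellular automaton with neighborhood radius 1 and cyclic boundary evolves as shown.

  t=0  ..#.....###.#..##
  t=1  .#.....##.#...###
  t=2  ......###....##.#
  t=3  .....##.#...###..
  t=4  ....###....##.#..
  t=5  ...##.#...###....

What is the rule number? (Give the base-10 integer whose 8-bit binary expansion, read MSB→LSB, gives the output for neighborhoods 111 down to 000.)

74

  ###|.  b7=0 t=0,i=9
  ##.|#  b6=1 t=0,i=10
  #.#|.  b5=0 t=0,i=11
  #..|.  b4=0 t=0,i=0
  .##|#  b3=1 t=0,i=8
  .#.|.  b2=0 t=0,i=2
  ..#|#  b1=1 t=0,i=1
  ...|.  b0=0 t=0,i=4
  bits 01001010 = 74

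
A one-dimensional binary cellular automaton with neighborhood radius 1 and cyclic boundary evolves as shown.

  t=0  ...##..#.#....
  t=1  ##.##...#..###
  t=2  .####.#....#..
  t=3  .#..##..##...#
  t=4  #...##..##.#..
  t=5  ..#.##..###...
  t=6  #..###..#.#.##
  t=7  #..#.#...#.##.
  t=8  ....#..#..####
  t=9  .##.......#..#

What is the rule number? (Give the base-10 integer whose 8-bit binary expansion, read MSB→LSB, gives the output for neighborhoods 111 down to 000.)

  ### -> .   bit 7 = 0  t=1,i=0
  ##. -> #   bit 6 = 1  t=0,i=4
  #.# -> #   bit 5 = 1  t=0,i=8
  #.. -> .   bit 4 = 0  t=0,i=5
  .## -> #   bit 3 = 1  t=0,i=3
  .#. -> .   bit 2 = 0  t=0,i=7
  ..# -> .   bit 1 = 0  t=0,i=2
  ... -> #   bit 0 = 1  t=0,i=0
  bits 01101001 = 105

105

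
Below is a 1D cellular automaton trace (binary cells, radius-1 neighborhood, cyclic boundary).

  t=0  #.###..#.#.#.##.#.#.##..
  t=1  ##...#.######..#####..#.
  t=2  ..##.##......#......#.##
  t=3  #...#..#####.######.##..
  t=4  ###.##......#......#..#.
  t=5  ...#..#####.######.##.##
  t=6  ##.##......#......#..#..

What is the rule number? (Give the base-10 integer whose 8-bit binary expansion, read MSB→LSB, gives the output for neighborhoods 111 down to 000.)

  ### -> .   bit 7 = 0  t=0,i=3
  ##. -> .   bit 6 = 0  t=0,i=4
  #.# -> #   bit 5 = 1  t=0,i=1
  #.. -> #   bit 4 = 1  t=0,i=5
  .## -> .   bit 3 = 0  t=0,i=2
  .#. -> #   bit 2 = 1  t=0,i=0
  ..# -> .   bit 1 = 0  t=0,i=6
  ... -> #   bit 0 = 1  t=1,i=3
  bits 00110101 = 53

53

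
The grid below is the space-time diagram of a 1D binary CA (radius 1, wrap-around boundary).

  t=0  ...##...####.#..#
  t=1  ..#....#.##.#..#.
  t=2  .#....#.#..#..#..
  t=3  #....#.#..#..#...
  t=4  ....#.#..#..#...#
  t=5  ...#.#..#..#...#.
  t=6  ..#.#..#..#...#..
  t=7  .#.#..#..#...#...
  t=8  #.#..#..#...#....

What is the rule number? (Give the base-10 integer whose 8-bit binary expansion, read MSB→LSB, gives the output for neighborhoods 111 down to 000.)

  [7] ### => #  t=0,i=9
  [6] ##. => .  t=0,i=4
  [5] #.# => #  t=0,i=12
  [4] #.. => .  t=0,i=0
  [3] .## => .  t=0,i=3
  [2] .#. => .  t=0,i=13
  [1] ..# => #  t=0,i=2
  [0] ... => .  t=0,i=1
  bits 10100010 = 162

162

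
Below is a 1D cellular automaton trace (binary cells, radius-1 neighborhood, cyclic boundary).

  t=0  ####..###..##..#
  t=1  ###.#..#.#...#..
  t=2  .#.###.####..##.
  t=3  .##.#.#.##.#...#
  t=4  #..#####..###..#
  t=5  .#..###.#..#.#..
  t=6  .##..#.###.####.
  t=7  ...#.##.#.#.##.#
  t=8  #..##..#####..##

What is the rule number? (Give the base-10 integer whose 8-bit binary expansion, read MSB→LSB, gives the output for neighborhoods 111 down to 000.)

  [7] ### => #  t=0,i=0
  [6] ##. => .  t=0,i=3
  [5] #.# => #  t=1,i=3
  [4] #.. => #  t=0,i=4
  [3] .## => .  t=0,i=6
  [2] .#. => #  t=1,i=4
  [1] ..# => .  t=0,i=5
  [0] ... => .  t=1,i=11
  bits 10110100 = 180

180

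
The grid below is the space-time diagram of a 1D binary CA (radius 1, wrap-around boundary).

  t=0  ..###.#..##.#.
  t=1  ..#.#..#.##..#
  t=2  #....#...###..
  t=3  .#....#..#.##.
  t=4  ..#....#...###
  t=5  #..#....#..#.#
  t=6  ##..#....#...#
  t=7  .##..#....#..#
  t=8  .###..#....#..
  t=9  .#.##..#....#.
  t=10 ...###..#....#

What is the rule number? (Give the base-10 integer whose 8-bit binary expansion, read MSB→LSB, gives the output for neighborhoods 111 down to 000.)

88

  nb ###: next=.  (t=0,i=3, bit7=0)
  nb ##.: next=#  (t=0,i=4, bit6=1)
  nb #.#: next=.  (t=0,i=5, bit5=0)
  nb #..: next=#  (t=0,i=7, bit4=1)
  nb .##: next=#  (t=0,i=2, bit3=1)
  nb .#.: next=.  (t=0,i=6, bit2=0)
  nb ..#: next=.  (t=0,i=1, bit1=0)
  nb ...: next=.  (t=0,i=0, bit0=0)
  bits 01011000 = 88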